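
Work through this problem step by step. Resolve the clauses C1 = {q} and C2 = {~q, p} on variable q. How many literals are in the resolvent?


Remove q from C1 and ~q from C2.
C1 remainder: {}
C2 remainder: {p}
Union (resolvent): {p}
Resolvent has 1 literal(s).

1


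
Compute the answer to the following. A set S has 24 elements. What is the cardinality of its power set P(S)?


The power set of a set with n elements has 2^n elements.
|P(S)| = 2^24 = 16777216

16777216


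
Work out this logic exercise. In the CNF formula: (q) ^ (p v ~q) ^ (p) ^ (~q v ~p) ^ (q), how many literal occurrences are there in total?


Counting literals in each clause:
Clause 1: 1 literal(s)
Clause 2: 2 literal(s)
Clause 3: 1 literal(s)
Clause 4: 2 literal(s)
Clause 5: 1 literal(s)
Total = 7

7


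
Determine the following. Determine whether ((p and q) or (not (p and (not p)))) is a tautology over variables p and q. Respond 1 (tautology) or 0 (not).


Check all 4 assignments:
p=0, q=0: 1
p=0, q=1: 1
p=1, q=0: 1
p=1, q=1: 1
Satisfying count = 4/4.
Tautology iff count = 4: yes.

1


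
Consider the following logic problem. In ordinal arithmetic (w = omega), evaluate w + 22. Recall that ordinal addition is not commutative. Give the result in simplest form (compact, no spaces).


Compute w + 22.
Ordinal + is associative but NOT commutative; for finite n>0, n + w = w but w + n stays w+n.
w + 22 is already in normal form (a successor ordinal beyond w).
Result = w+22

w+22


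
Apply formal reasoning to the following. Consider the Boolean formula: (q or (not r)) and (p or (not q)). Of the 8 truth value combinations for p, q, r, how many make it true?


Evaluate all 8 assignments for p, q, r:
p=0, q=0, r=0: 1
p=0, q=0, r=1: 0
p=0, q=1, r=0: 0
p=0, q=1, r=1: 0
p=1, q=0, r=0: 1
p=1, q=0, r=1: 0
p=1, q=1, r=0: 1
p=1, q=1, r=1: 1
Satisfying count = 4

4


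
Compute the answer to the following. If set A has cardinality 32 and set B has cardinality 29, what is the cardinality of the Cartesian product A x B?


The Cartesian product A x B contains all ordered pairs (a, b).
|A x B| = |A| * |B| = 32 * 29 = 928

928


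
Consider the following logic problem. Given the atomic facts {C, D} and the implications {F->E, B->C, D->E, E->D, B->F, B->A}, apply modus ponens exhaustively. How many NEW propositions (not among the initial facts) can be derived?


Initial facts: {C, D}
Apply modus ponens to closure:
  D and D->E  =>  E
Final known: {C, D, E}
New propositions: {E}
Count = 1

1


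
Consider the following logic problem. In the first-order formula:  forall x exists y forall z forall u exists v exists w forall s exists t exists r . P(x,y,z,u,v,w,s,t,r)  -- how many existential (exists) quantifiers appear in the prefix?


Quantifier prefix: forall x exists y forall z forall u exists v exists w forall s exists t exists r
Mark each quantifier type:
  U E U U E E U E E
Universal count = 4, Existential count = 5
Asked for existential (exists) quantifiers: 5

5


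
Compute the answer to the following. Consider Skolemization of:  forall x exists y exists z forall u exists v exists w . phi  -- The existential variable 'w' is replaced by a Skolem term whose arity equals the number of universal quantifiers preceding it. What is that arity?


Quantifier prefix: forall x exists y exists z forall u exists v exists w
'w' is existentially quantified at position 6.
Universal variables preceding it: x, u
Skolem function arity = 2

2


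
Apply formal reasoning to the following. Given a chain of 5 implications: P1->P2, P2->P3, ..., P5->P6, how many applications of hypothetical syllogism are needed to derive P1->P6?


With 5 implications in a chain connecting 6 propositions:
P1->P2, P2->P3, ..., P5->P6
Steps needed = (number of implications) - 1 = 5 - 1 = 4

4


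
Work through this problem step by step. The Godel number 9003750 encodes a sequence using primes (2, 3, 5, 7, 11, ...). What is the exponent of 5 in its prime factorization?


Factorize 9003750 by dividing by 5 repeatedly.
Division steps: 5 divides 9003750 exactly 4 time(s).
Exponent of 5 = 4

4


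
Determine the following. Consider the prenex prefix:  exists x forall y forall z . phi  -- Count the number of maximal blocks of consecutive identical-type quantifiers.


Quantifier-type sequence: E A A  (A=forall, E=exists)
Group into maximal same-type runs:
  Ex1 | Ax2
Number of blocks = 2

2


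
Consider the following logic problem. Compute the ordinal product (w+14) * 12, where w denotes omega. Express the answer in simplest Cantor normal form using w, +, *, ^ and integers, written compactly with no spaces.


Compute (w+14) * 12.
Ordinal * is associative and left-distributive over +, but NOT commutative; for finite n>1, n*w = w but w*n stays w*n.
(w+14) * 12 = (w+14) repeated 12 times. Each intermediate +14 is absorbed by the following w; only the last survives: w*12+14.
Result = w*12+14

w*12+14


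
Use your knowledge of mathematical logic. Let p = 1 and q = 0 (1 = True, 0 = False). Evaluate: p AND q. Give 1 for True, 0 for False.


p = 1, q = 0
Operation: p AND q
Evaluate: 1 AND 0 = 0

0


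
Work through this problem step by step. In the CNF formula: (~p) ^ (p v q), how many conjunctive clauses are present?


A CNF formula is a conjunction of clauses.
Clauses are separated by ^.
Counting the conjuncts: 2 clauses.

2


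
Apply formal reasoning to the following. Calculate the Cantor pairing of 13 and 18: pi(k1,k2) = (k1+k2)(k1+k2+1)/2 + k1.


k1 + k2 = 31
(k1+k2)(k1+k2+1)/2 = 31 * 32 / 2 = 496
pi = 496 + 13 = 509

509


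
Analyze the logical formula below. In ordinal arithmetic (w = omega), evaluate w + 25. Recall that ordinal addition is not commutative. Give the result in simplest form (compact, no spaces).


Compute w + 25.
Ordinal + is associative but NOT commutative; for finite n>0, n + w = w but w + n stays w+n.
w + 25 is already in normal form (a successor ordinal beyond w).
Result = w+25

w+25


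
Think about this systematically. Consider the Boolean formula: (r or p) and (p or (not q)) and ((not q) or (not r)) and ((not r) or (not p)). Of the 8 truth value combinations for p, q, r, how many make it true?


Evaluate all 8 assignments for p, q, r:
p=0, q=0, r=0: 0
p=0, q=0, r=1: 1
p=0, q=1, r=0: 0
p=0, q=1, r=1: 0
p=1, q=0, r=0: 1
p=1, q=0, r=1: 0
p=1, q=1, r=0: 1
p=1, q=1, r=1: 0
Satisfying count = 3

3


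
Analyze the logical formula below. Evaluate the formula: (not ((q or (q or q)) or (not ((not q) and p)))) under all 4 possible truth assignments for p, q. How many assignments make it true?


Check all 4 assignments:
p=0, q=0: 0
p=0, q=1: 0
p=1, q=0: 1
p=1, q=1: 0
Count of True = 1

1


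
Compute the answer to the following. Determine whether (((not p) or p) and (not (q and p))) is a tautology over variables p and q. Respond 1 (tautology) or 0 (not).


Check all 4 assignments:
p=0, q=0: 1
p=0, q=1: 1
p=1, q=0: 1
p=1, q=1: 0
Satisfying count = 3/4.
Tautology iff count = 4: no.

0


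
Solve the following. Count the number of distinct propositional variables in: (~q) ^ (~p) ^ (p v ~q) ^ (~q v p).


Identify each variable that appears in the formula.
Variables found: p, q
Count = 2

2


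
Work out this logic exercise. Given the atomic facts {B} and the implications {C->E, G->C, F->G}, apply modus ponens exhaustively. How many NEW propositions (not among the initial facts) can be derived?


Initial facts: {B}
Apply modus ponens to closure:
  (no implication fires)
Final known: {B}
New propositions: {(none)}
Count = 0

0


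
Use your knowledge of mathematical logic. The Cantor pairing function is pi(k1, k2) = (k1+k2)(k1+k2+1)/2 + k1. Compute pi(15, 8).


k1 + k2 = 23
(k1+k2)(k1+k2+1)/2 = 23 * 24 / 2 = 276
pi = 276 + 15 = 291

291


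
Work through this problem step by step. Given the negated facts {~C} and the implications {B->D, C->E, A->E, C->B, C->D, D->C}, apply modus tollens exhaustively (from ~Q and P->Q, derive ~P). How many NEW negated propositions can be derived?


Initial negated facts: {~C}
Apply modus tollens to closure:
  ~C and D->C  =>  ~D
  ~D and B->D  =>  ~B
Final negated: {~B, ~C, ~D}
New negations: {~B, ~D}
Count = 2

2


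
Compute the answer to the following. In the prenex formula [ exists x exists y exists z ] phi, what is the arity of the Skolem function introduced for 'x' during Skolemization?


Quantifier prefix: exists x exists y exists z
'x' is existentially quantified at position 1.
No universal quantifiers precede it.
Skolem function arity = 0 (a Skolem constant)

0


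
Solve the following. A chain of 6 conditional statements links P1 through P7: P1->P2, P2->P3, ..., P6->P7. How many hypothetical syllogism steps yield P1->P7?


With 6 implications in a chain connecting 7 propositions:
P1->P2, P2->P3, ..., P6->P7
Steps needed = (number of implications) - 1 = 6 - 1 = 5

5


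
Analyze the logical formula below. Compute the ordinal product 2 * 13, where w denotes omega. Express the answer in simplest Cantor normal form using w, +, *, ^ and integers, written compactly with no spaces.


Compute 2 * 13.
Ordinal * is associative and left-distributive over +, but NOT commutative; for finite n>1, n*w = w but w*n stays w*n.
Both finite; ordinal * agrees with natural *: 2 * 13 = 26.
Result = 26

26


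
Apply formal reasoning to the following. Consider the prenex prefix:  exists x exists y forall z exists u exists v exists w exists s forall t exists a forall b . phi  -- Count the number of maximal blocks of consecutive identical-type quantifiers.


Quantifier-type sequence: E E A E E E E A E A  (A=forall, E=exists)
Group into maximal same-type runs:
  Ex2 | Ax1 | Ex4 | Ax1 | Ex1 | Ax1
Number of blocks = 6

6


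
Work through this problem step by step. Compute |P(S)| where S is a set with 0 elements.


The power set of a set with n elements has 2^n elements.
|P(S)| = 2^0 = 1

1


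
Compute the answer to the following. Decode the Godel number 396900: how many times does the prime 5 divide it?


Factorize 396900 by dividing by 5 repeatedly.
Division steps: 5 divides 396900 exactly 2 time(s).
Exponent of 5 = 2

2


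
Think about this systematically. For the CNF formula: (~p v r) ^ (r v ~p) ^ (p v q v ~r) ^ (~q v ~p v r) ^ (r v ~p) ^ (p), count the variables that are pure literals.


Check each variable for pure literal status:
p: mixed (not pure)
q: mixed (not pure)
r: mixed (not pure)
Pure literal count = 0

0


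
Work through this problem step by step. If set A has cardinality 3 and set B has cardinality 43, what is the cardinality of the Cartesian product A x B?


The Cartesian product A x B contains all ordered pairs (a, b).
|A x B| = |A| * |B| = 3 * 43 = 129

129


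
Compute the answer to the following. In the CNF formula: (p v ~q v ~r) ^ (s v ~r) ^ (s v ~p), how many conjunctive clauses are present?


A CNF formula is a conjunction of clauses.
Clauses are separated by ^.
Counting the conjuncts: 3 clauses.

3


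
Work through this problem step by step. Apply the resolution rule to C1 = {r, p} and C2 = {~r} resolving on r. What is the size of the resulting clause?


Remove r from C1 and ~r from C2.
C1 remainder: {p}
C2 remainder: {}
Union (resolvent): {p}
Resolvent has 1 literal(s).

1


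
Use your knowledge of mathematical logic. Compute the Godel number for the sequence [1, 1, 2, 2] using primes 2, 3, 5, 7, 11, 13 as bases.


Encode each element as an exponent of the corresponding prime:
  2^1 = 2
  3^1 = 3
  5^2 = 25
  7^2 = 49
Product = 2 * 3 * 25 * 49 = 7350

7350


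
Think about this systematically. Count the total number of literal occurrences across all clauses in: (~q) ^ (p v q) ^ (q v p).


Counting literals in each clause:
Clause 1: 1 literal(s)
Clause 2: 2 literal(s)
Clause 3: 2 literal(s)
Total = 5

5


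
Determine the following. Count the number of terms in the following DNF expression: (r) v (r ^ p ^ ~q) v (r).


A DNF formula is a disjunction of terms (conjunctions).
Terms are separated by v.
Counting the disjuncts: 3 terms.

3


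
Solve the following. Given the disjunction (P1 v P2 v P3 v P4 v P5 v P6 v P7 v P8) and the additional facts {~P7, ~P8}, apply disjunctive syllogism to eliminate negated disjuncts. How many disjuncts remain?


Original disjuncts (8): P1, P2, P3, P4, P5, P6, P7, P8
Negated (eliminate): ~P7, ~P8
Remaining disjuncts: P1, P2, P3, P4, P5, P6
Count = 8 - 2 = 6

6


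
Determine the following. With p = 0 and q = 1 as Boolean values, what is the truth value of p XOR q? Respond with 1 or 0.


p = 0, q = 1
Operation: p XOR q
Evaluate: 0 XOR 1 = 1

1


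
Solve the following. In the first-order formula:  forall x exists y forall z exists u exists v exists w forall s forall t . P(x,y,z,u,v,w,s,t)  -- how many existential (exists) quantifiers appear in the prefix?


Quantifier prefix: forall x exists y forall z exists u exists v exists w forall s forall t
Mark each quantifier type:
  U E U E E E U U
Universal count = 4, Existential count = 4
Asked for existential (exists) quantifiers: 4

4


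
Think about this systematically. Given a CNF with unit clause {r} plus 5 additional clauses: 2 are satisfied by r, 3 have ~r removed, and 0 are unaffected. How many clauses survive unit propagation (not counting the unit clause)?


Satisfied (removed): 2
Shortened (remain): 3
Unchanged (remain): 0
Remaining = 3 + 0 = 3

3


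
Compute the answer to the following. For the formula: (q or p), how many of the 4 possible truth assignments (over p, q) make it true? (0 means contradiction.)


Check all 4 assignments:
p=0, q=0: 0
p=0, q=1: 1
p=1, q=0: 1
p=1, q=1: 1
Count of True = 3

3


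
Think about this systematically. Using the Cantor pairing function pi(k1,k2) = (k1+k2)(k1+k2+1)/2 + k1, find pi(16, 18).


k1 + k2 = 34
(k1+k2)(k1+k2+1)/2 = 34 * 35 / 2 = 595
pi = 595 + 16 = 611

611


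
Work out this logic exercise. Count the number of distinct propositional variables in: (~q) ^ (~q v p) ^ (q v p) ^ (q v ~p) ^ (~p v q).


Identify each variable that appears in the formula.
Variables found: p, q
Count = 2

2


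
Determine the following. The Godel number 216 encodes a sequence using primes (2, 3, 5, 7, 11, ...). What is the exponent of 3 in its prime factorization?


Factorize 216 by dividing by 3 repeatedly.
Division steps: 3 divides 216 exactly 3 time(s).
Exponent of 3 = 3

3


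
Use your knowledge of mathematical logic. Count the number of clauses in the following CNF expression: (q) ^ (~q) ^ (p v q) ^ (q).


A CNF formula is a conjunction of clauses.
Clauses are separated by ^.
Counting the conjuncts: 4 clauses.

4


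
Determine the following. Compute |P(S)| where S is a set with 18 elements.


The power set of a set with n elements has 2^n elements.
|P(S)| = 2^18 = 262144

262144


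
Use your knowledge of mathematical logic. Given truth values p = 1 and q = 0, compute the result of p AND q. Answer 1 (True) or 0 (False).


p = 1, q = 0
Operation: p AND q
Evaluate: 1 AND 0 = 0

0


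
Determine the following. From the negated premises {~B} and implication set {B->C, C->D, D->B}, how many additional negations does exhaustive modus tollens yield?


Initial negated facts: {~B}
Apply modus tollens to closure:
  ~B and D->B  =>  ~D
  ~D and C->D  =>  ~C
Final negated: {~B, ~C, ~D}
New negations: {~C, ~D}
Count = 2

2


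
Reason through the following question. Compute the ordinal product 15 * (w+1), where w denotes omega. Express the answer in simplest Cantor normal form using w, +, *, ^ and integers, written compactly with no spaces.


Compute 15 * (w+1).
Ordinal * is associative and left-distributive over +, but NOT commutative; for finite n>1, n*w = w but w*n stays w*n.
By left-distributivity: 15 * (w+1) = 15*w + 15*1 = w + 15 = w+15.
Result = w+15

w+15


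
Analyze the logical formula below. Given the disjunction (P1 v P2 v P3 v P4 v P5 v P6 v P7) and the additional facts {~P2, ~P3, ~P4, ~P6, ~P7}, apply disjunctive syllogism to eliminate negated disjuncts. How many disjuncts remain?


Original disjuncts (7): P1, P2, P3, P4, P5, P6, P7
Negated (eliminate): ~P2, ~P3, ~P4, ~P6, ~P7
Remaining disjuncts: P1, P5
Count = 7 - 5 = 2

2


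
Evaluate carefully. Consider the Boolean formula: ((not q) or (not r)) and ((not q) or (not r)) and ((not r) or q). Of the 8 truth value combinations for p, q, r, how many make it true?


Evaluate all 8 assignments for p, q, r:
p=0, q=0, r=0: 1
p=0, q=0, r=1: 0
p=0, q=1, r=0: 1
p=0, q=1, r=1: 0
p=1, q=0, r=0: 1
p=1, q=0, r=1: 0
p=1, q=1, r=0: 1
p=1, q=1, r=1: 0
Satisfying count = 4

4


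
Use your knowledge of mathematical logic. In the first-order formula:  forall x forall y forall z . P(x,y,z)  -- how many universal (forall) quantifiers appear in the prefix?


Quantifier prefix: forall x forall y forall z
Mark each quantifier type:
  U U U
Universal count = 3, Existential count = 0
Asked for universal (forall) quantifiers: 3

3


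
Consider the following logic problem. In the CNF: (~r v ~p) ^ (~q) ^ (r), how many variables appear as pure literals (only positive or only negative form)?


Check each variable for pure literal status:
p: pure negative
q: pure negative
r: mixed (not pure)
Pure literal count = 2

2


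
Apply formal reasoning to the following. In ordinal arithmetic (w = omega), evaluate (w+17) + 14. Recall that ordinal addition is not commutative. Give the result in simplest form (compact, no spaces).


Compute (w+17) + 14.
Ordinal + is associative but NOT commutative; for finite n>0, n + w = w but w + n stays w+n.
By associativity: (w+17) + 14 = w + (17+14) = w+31.
Result = w+31

w+31


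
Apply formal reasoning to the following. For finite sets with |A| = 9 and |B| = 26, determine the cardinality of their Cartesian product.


The Cartesian product A x B contains all ordered pairs (a, b).
|A x B| = |A| * |B| = 9 * 26 = 234

234


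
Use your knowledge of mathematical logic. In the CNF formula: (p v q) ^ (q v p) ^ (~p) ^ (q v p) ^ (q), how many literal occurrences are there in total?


Counting literals in each clause:
Clause 1: 2 literal(s)
Clause 2: 2 literal(s)
Clause 3: 1 literal(s)
Clause 4: 2 literal(s)
Clause 5: 1 literal(s)
Total = 8

8


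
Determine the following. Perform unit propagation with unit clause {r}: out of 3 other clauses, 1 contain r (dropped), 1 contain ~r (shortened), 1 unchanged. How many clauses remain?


Satisfied (removed): 1
Shortened (remain): 1
Unchanged (remain): 1
Remaining = 1 + 1 = 2

2


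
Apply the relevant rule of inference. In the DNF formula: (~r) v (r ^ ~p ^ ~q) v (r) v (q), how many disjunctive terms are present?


A DNF formula is a disjunction of terms (conjunctions).
Terms are separated by v.
Counting the disjuncts: 4 terms.

4


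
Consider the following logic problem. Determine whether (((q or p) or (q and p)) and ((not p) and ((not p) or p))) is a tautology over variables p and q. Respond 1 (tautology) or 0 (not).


Check all 4 assignments:
p=0, q=0: 0
p=0, q=1: 1
p=1, q=0: 0
p=1, q=1: 0
Satisfying count = 1/4.
Tautology iff count = 4: no.

0


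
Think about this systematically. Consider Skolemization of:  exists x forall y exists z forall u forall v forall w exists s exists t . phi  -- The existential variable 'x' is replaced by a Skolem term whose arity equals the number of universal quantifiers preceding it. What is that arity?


Quantifier prefix: exists x forall y exists z forall u forall v forall w exists s exists t
'x' is existentially quantified at position 1.
No universal quantifiers precede it.
Skolem function arity = 0 (a Skolem constant)

0


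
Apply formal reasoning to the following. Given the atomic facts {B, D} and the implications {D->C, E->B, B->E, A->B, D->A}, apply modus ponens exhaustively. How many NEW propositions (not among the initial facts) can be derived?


Initial facts: {B, D}
Apply modus ponens to closure:
  D and D->C  =>  C
  B and B->E  =>  E
  D and D->A  =>  A
Final known: {A, B, C, D, E}
New propositions: {A, C, E}
Count = 3

3


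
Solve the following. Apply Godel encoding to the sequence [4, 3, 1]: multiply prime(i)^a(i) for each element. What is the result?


Encode each element as an exponent of the corresponding prime:
  2^4 = 16
  3^3 = 27
  5^1 = 5
Product = 16 * 27 * 5 = 2160

2160


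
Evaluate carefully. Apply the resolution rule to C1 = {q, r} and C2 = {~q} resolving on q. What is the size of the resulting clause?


Remove q from C1 and ~q from C2.
C1 remainder: {r}
C2 remainder: {}
Union (resolvent): {r}
Resolvent has 1 literal(s).

1


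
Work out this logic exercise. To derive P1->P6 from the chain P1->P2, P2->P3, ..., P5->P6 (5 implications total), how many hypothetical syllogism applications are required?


With 5 implications in a chain connecting 6 propositions:
P1->P2, P2->P3, ..., P5->P6
Steps needed = (number of implications) - 1 = 5 - 1 = 4

4


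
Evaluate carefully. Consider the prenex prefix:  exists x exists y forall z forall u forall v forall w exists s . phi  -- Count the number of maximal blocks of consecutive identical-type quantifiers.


Quantifier-type sequence: E E A A A A E  (A=forall, E=exists)
Group into maximal same-type runs:
  Ex2 | Ax4 | Ex1
Number of blocks = 3

3


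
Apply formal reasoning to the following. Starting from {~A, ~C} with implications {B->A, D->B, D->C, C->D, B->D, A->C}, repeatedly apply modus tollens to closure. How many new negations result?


Initial negated facts: {~A, ~C}
Apply modus tollens to closure:
  ~A and B->A  =>  ~B
  ~B and D->B  =>  ~D
Final negated: {~A, ~B, ~C, ~D}
New negations: {~B, ~D}
Count = 2

2


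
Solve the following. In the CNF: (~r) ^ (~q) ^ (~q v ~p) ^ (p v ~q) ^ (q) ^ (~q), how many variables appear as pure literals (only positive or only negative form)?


Check each variable for pure literal status:
p: mixed (not pure)
q: mixed (not pure)
r: pure negative
Pure literal count = 1

1


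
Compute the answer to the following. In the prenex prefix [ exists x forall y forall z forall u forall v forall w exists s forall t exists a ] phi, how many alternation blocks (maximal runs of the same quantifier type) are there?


Quantifier-type sequence: E A A A A A E A E  (A=forall, E=exists)
Group into maximal same-type runs:
  Ex1 | Ax5 | Ex1 | Ax1 | Ex1
Number of blocks = 5

5


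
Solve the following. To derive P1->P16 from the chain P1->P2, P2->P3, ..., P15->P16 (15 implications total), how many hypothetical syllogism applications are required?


With 15 implications in a chain connecting 16 propositions:
P1->P2, P2->P3, ..., P15->P16
Steps needed = (number of implications) - 1 = 15 - 1 = 14

14


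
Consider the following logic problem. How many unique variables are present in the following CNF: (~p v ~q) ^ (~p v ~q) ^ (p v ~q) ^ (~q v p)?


Identify each variable that appears in the formula.
Variables found: p, q
Count = 2

2


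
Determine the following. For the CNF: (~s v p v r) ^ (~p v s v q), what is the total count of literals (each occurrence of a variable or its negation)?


Counting literals in each clause:
Clause 1: 3 literal(s)
Clause 2: 3 literal(s)
Total = 6

6


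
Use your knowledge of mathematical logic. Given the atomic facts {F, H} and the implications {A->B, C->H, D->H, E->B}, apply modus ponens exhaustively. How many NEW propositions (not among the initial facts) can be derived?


Initial facts: {F, H}
Apply modus ponens to closure:
  (no implication fires)
Final known: {F, H}
New propositions: {(none)}
Count = 0

0


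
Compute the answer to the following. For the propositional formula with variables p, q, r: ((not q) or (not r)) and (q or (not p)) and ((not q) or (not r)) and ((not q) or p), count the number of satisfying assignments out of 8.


Evaluate all 8 assignments for p, q, r:
p=0, q=0, r=0: 1
p=0, q=0, r=1: 1
p=0, q=1, r=0: 0
p=0, q=1, r=1: 0
p=1, q=0, r=0: 0
p=1, q=0, r=1: 0
p=1, q=1, r=0: 1
p=1, q=1, r=1: 0
Satisfying count = 3

3


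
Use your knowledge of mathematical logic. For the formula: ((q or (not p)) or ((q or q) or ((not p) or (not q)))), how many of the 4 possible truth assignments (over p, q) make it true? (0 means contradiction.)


Check all 4 assignments:
p=0, q=0: 1
p=0, q=1: 1
p=1, q=0: 1
p=1, q=1: 1
Count of True = 4

4


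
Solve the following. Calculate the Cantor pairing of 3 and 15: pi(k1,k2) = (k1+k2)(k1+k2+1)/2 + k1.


k1 + k2 = 18
(k1+k2)(k1+k2+1)/2 = 18 * 19 / 2 = 171
pi = 171 + 3 = 174

174


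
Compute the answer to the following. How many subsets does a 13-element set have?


The power set of a set with n elements has 2^n elements.
|P(S)| = 2^13 = 8192

8192


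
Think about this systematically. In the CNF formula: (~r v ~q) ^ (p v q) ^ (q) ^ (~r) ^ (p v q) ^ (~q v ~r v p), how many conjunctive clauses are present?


A CNF formula is a conjunction of clauses.
Clauses are separated by ^.
Counting the conjuncts: 6 clauses.

6


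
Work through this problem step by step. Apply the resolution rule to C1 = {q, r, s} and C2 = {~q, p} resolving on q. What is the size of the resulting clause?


Remove q from C1 and ~q from C2.
C1 remainder: {r, s}
C2 remainder: {p}
Union (resolvent): {p, r, s}
Resolvent has 3 literal(s).

3


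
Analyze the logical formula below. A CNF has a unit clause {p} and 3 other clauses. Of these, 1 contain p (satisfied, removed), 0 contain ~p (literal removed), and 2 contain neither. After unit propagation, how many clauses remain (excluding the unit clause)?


Satisfied (removed): 1
Shortened (remain): 0
Unchanged (remain): 2
Remaining = 0 + 2 = 2

2


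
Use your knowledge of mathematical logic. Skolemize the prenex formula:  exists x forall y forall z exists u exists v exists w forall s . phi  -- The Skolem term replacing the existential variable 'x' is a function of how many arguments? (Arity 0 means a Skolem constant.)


Quantifier prefix: exists x forall y forall z exists u exists v exists w forall s
'x' is existentially quantified at position 1.
No universal quantifiers precede it.
Skolem function arity = 0 (a Skolem constant)

0


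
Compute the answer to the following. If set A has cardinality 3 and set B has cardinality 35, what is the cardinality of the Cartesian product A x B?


The Cartesian product A x B contains all ordered pairs (a, b).
|A x B| = |A| * |B| = 3 * 35 = 105

105


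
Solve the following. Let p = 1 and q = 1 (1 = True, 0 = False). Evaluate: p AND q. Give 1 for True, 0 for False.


p = 1, q = 1
Operation: p AND q
Evaluate: 1 AND 1 = 1

1


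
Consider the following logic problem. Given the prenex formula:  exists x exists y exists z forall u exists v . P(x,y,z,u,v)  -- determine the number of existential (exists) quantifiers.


Quantifier prefix: exists x exists y exists z forall u exists v
Mark each quantifier type:
  E E E U E
Universal count = 1, Existential count = 4
Asked for existential (exists) quantifiers: 4

4


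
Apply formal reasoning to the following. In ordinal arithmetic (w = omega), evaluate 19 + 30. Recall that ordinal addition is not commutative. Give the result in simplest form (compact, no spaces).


Compute 19 + 30.
Ordinal + is associative but NOT commutative; for finite n>0, n + w = w but w + n stays w+n.
Both operands finite; ordinal + agrees with natural +: 19 + 30 = 49.
Result = 49

49


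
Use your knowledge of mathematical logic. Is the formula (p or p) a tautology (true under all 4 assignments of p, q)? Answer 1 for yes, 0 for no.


Check all 4 assignments:
p=0, q=0: 0
p=0, q=1: 0
p=1, q=0: 1
p=1, q=1: 1
Satisfying count = 2/4.
Tautology iff count = 4: no.

0


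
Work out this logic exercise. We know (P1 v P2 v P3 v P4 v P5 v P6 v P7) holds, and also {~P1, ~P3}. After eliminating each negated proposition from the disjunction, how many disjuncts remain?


Original disjuncts (7): P1, P2, P3, P4, P5, P6, P7
Negated (eliminate): ~P1, ~P3
Remaining disjuncts: P2, P4, P5, P6, P7
Count = 7 - 2 = 5

5


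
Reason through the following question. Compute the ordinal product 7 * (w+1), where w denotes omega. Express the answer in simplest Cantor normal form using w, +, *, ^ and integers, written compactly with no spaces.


Compute 7 * (w+1).
Ordinal * is associative and left-distributive over +, but NOT commutative; for finite n>1, n*w = w but w*n stays w*n.
By left-distributivity: 7 * (w+1) = 7*w + 7*1 = w + 7 = w+7.
Result = w+7

w+7


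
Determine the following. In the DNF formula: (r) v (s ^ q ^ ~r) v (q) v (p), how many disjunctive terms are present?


A DNF formula is a disjunction of terms (conjunctions).
Terms are separated by v.
Counting the disjuncts: 4 terms.

4


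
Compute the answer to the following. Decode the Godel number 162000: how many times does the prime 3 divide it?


Factorize 162000 by dividing by 3 repeatedly.
Division steps: 3 divides 162000 exactly 4 time(s).
Exponent of 3 = 4

4


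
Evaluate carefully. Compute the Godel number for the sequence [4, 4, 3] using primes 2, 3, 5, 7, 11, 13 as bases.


Encode each element as an exponent of the corresponding prime:
  2^4 = 16
  3^4 = 81
  5^3 = 125
Product = 16 * 81 * 125 = 162000

162000


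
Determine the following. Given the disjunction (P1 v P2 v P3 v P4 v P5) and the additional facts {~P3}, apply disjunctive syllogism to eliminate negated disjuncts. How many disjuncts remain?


Original disjuncts (5): P1, P2, P3, P4, P5
Negated (eliminate): ~P3
Remaining disjuncts: P1, P2, P4, P5
Count = 5 - 1 = 4

4


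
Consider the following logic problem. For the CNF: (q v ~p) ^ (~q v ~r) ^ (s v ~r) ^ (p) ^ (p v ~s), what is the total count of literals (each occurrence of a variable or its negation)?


Counting literals in each clause:
Clause 1: 2 literal(s)
Clause 2: 2 literal(s)
Clause 3: 2 literal(s)
Clause 4: 1 literal(s)
Clause 5: 2 literal(s)
Total = 9

9


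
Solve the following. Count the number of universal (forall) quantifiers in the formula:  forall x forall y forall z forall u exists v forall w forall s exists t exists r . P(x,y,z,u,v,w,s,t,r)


Quantifier prefix: forall x forall y forall z forall u exists v forall w forall s exists t exists r
Mark each quantifier type:
  U U U U E U U E E
Universal count = 6, Existential count = 3
Asked for universal (forall) quantifiers: 6

6


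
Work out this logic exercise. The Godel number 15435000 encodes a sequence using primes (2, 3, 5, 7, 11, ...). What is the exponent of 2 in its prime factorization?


Factorize 15435000 by dividing by 2 repeatedly.
Division steps: 2 divides 15435000 exactly 3 time(s).
Exponent of 2 = 3

3


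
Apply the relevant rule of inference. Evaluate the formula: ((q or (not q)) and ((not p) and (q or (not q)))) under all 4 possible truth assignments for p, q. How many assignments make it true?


Check all 4 assignments:
p=0, q=0: 1
p=0, q=1: 1
p=1, q=0: 0
p=1, q=1: 0
Count of True = 2

2


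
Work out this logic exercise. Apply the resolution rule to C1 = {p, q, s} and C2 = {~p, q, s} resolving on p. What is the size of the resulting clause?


Remove p from C1 and ~p from C2.
C1 remainder: {q, s}
C2 remainder: {q, s}
Union (resolvent): {q, s}
Resolvent has 2 literal(s).

2


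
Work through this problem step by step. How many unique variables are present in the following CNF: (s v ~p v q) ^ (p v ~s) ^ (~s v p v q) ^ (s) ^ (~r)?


Identify each variable that appears in the formula.
Variables found: p, q, r, s
Count = 4

4


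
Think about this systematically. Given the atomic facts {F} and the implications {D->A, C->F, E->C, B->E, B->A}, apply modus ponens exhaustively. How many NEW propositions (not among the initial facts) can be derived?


Initial facts: {F}
Apply modus ponens to closure:
  (no implication fires)
Final known: {F}
New propositions: {(none)}
Count = 0

0


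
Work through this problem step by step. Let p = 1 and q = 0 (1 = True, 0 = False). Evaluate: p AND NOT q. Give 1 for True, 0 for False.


p = 1, q = 0
Operation: p AND NOT q
Evaluate: 1 AND NOT 0 = 1

1


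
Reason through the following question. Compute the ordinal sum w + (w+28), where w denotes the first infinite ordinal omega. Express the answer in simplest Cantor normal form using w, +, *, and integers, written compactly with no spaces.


Compute w + (w+28).
Ordinal + is associative but NOT commutative; for finite n>0, n + w = w but w + n stays w+n.
w + (w+28) = (w+w) + 28 = w*2+28.
Result = w*2+28

w*2+28


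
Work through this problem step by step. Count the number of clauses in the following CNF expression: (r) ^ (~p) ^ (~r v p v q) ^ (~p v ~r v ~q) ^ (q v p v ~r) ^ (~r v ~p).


A CNF formula is a conjunction of clauses.
Clauses are separated by ^.
Counting the conjuncts: 6 clauses.

6


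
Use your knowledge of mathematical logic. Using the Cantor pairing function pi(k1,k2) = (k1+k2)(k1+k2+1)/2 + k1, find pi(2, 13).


k1 + k2 = 15
(k1+k2)(k1+k2+1)/2 = 15 * 16 / 2 = 120
pi = 120 + 2 = 122

122


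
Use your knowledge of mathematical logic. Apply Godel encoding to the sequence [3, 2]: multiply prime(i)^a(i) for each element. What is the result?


Encode each element as an exponent of the corresponding prime:
  2^3 = 8
  3^2 = 9
Product = 8 * 9 = 72

72


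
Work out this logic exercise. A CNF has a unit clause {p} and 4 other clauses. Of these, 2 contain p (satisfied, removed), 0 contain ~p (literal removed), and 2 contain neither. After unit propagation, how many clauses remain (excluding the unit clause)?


Satisfied (removed): 2
Shortened (remain): 0
Unchanged (remain): 2
Remaining = 0 + 2 = 2

2


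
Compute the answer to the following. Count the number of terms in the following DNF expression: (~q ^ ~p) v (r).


A DNF formula is a disjunction of terms (conjunctions).
Terms are separated by v.
Counting the disjuncts: 2 terms.

2


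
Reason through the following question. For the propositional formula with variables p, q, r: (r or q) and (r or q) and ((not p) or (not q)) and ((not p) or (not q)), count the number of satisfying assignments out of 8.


Evaluate all 8 assignments for p, q, r:
p=0, q=0, r=0: 0
p=0, q=0, r=1: 1
p=0, q=1, r=0: 1
p=0, q=1, r=1: 1
p=1, q=0, r=0: 0
p=1, q=0, r=1: 1
p=1, q=1, r=0: 0
p=1, q=1, r=1: 0
Satisfying count = 4

4


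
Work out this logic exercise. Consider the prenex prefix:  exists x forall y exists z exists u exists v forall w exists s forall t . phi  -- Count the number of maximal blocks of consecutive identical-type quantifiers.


Quantifier-type sequence: E A E E E A E A  (A=forall, E=exists)
Group into maximal same-type runs:
  Ex1 | Ax1 | Ex3 | Ax1 | Ex1 | Ax1
Number of blocks = 6

6


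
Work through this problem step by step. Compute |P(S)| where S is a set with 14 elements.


The power set of a set with n elements has 2^n elements.
|P(S)| = 2^14 = 16384

16384


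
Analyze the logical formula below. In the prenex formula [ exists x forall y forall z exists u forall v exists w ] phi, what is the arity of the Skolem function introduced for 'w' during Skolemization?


Quantifier prefix: exists x forall y forall z exists u forall v exists w
'w' is existentially quantified at position 6.
Universal variables preceding it: y, z, v
Skolem function arity = 3

3


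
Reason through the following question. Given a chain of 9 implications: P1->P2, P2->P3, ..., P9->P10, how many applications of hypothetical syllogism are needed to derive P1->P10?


With 9 implications in a chain connecting 10 propositions:
P1->P2, P2->P3, ..., P9->P10
Steps needed = (number of implications) - 1 = 9 - 1 = 8

8


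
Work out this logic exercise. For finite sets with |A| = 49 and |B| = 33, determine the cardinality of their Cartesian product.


The Cartesian product A x B contains all ordered pairs (a, b).
|A x B| = |A| * |B| = 49 * 33 = 1617

1617


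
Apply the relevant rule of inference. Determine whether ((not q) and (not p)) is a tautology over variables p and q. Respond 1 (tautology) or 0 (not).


Check all 4 assignments:
p=0, q=0: 1
p=0, q=1: 0
p=1, q=0: 0
p=1, q=1: 0
Satisfying count = 1/4.
Tautology iff count = 4: no.

0


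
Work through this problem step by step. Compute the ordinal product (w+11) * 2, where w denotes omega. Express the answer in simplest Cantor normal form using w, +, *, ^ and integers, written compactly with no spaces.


Compute (w+11) * 2.
Ordinal * is associative and left-distributive over +, but NOT commutative; for finite n>1, n*w = w but w*n stays w*n.
(w+11) * 2 = (w+11) repeated 2 times. Each intermediate +11 is absorbed by the following w; only the last survives: w*2+11.
Result = w*2+11

w*2+11


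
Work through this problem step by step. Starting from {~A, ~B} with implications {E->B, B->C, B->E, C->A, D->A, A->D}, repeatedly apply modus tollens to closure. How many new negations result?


Initial negated facts: {~A, ~B}
Apply modus tollens to closure:
  ~B and E->B  =>  ~E
  ~A and C->A  =>  ~C
  ~A and D->A  =>  ~D
Final negated: {~A, ~B, ~C, ~D, ~E}
New negations: {~C, ~D, ~E}
Count = 3

3


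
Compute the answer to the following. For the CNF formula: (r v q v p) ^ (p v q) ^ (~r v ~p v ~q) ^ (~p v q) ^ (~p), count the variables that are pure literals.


Check each variable for pure literal status:
p: mixed (not pure)
q: mixed (not pure)
r: mixed (not pure)
Pure literal count = 0

0


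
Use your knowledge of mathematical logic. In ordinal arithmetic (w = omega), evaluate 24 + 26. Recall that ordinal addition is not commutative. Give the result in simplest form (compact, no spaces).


Compute 24 + 26.
Ordinal + is associative but NOT commutative; for finite n>0, n + w = w but w + n stays w+n.
Both operands finite; ordinal + agrees with natural +: 24 + 26 = 50.
Result = 50

50


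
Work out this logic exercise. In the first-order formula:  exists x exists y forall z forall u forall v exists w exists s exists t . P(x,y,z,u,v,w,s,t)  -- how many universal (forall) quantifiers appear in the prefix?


Quantifier prefix: exists x exists y forall z forall u forall v exists w exists s exists t
Mark each quantifier type:
  E E U U U E E E
Universal count = 3, Existential count = 5
Asked for universal (forall) quantifiers: 3

3


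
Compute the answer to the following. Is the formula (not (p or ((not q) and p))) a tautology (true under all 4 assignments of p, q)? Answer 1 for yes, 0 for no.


Check all 4 assignments:
p=0, q=0: 1
p=0, q=1: 1
p=1, q=0: 0
p=1, q=1: 0
Satisfying count = 2/4.
Tautology iff count = 4: no.

0


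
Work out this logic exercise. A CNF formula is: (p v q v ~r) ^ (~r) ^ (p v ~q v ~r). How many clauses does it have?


A CNF formula is a conjunction of clauses.
Clauses are separated by ^.
Counting the conjuncts: 3 clauses.

3


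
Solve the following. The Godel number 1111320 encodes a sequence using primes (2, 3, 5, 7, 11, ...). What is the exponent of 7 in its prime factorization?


Factorize 1111320 by dividing by 7 repeatedly.
Division steps: 7 divides 1111320 exactly 3 time(s).
Exponent of 7 = 3

3


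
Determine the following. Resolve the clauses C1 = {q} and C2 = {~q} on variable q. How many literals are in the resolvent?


Remove q from C1 and ~q from C2.
C1 remainder: {}
C2 remainder: {}
Union (resolvent): {} (empty clause)
Resolvent has 0 literal(s).

0


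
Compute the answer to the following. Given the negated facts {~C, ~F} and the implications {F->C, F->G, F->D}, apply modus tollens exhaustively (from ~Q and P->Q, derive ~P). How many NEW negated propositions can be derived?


Initial negated facts: {~C, ~F}
Apply modus tollens to closure:
  (no implication fires)
Final negated: {~C, ~F}
New negations: {(none)}
Count = 0

0


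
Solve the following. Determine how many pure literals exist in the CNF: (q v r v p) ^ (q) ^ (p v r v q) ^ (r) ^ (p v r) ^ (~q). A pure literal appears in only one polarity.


Check each variable for pure literal status:
p: pure positive
q: mixed (not pure)
r: pure positive
Pure literal count = 2

2
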